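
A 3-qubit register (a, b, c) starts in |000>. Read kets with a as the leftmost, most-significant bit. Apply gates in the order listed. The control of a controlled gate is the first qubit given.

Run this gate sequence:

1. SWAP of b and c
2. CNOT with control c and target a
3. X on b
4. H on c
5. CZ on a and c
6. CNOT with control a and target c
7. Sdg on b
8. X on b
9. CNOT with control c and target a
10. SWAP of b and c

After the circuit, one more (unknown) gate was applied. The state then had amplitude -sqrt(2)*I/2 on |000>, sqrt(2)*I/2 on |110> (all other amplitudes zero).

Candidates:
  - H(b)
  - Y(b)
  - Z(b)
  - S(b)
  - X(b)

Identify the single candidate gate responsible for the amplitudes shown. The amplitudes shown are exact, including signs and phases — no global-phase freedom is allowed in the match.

It was Z(b) that produced the state shown.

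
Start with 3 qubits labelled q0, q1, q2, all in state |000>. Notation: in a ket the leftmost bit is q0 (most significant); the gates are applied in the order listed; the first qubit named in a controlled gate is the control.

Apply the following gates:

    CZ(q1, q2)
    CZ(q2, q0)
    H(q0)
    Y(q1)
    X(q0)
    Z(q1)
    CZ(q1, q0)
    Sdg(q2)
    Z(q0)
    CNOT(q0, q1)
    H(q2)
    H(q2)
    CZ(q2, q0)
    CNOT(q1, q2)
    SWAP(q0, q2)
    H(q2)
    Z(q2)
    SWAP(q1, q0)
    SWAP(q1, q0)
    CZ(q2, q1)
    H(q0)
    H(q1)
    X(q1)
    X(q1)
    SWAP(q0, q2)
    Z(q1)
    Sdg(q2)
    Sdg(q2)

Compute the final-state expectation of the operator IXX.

The observable IXX averages to 1. Key observation: steps 23-24 multiply out to the identity, so the circuit reduces to the remaining gates.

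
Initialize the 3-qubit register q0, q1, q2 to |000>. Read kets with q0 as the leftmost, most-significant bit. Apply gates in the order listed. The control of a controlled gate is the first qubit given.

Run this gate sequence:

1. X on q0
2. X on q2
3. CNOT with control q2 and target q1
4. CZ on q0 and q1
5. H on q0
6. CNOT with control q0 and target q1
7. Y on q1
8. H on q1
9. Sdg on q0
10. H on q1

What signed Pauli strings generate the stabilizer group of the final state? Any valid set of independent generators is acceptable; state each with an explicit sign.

The stabilizer group can be generated by -XYI, +ZZI, -IIZ, among other valid generating sets.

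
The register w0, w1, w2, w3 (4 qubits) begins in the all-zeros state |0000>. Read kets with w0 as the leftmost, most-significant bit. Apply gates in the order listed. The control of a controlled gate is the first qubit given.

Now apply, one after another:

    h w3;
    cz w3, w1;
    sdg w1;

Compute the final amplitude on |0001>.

The amplitude on |0001> is sqrt(2)/2.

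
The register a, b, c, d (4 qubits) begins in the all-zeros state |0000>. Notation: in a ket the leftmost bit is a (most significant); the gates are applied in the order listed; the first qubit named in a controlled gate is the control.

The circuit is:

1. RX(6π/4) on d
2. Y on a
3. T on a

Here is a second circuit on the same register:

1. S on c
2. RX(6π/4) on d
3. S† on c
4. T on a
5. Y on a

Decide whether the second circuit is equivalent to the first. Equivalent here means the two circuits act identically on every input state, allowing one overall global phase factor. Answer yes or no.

No, they are not equivalent — no single phase factor reconciles the two unitaries.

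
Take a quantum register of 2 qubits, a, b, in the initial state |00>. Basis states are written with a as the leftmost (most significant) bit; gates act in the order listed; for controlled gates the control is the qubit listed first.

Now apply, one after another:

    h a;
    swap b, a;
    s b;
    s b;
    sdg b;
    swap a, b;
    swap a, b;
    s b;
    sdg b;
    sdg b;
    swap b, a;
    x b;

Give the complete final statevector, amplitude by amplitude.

The resulting statevector has amplitude 0 on |00>, sqrt(2)/2 on |01>, 0 on |10>, sqrt(2)/2 on |11>. Key observation: the block from step 3 through step 10 cancels to the identity and can be dropped.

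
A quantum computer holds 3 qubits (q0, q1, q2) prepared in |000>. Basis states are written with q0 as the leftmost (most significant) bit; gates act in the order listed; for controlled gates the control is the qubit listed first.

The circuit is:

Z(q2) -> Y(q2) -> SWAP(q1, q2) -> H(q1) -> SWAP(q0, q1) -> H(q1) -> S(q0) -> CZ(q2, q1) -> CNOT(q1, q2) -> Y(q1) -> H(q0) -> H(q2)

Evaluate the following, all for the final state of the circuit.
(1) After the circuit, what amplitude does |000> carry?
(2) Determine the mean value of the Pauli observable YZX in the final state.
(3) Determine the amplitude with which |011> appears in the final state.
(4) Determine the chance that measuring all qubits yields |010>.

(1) The final state's coefficient on |000> equals 1/4 - I/4.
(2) The observable YZX averages to -1.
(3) The amplitude on |011> is -1/4 + I/4.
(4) A full measurement returns |010> with probability 1/8.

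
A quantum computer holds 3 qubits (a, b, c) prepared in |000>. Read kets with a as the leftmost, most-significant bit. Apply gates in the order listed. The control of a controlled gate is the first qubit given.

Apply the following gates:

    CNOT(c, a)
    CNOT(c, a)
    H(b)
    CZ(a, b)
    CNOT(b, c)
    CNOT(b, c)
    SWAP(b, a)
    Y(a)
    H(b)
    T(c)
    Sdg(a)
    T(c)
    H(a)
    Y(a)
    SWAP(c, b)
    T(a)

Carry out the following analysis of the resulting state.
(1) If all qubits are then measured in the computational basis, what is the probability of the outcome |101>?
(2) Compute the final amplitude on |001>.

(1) The probability of measuring |101> is 1/4.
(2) The amplitude on |001> is sqrt(2)*(-1 + I)/4.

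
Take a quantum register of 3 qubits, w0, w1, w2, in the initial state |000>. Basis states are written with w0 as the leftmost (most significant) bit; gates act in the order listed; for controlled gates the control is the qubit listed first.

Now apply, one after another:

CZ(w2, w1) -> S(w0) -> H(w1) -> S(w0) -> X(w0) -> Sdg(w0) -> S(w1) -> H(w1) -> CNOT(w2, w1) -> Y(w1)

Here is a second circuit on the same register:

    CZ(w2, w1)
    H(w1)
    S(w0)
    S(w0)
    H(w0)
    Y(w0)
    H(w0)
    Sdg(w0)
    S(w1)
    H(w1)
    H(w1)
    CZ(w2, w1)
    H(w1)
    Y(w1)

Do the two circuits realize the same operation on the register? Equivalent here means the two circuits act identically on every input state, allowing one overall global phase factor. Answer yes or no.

No — the two circuits implement different unitaries, even allowing a global phase.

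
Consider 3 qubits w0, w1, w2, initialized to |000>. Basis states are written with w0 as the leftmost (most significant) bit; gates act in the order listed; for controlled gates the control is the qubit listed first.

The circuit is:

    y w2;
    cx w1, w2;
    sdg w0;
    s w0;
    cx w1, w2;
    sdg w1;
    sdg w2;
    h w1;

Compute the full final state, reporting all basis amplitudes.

The resulting statevector has amplitude sqrt(2)/2 on |001>, sqrt(2)/2 on |011>, and 0 on every other basis state. Key observation: steps 2-5 multiply out to the identity, so the circuit reduces to the remaining gates.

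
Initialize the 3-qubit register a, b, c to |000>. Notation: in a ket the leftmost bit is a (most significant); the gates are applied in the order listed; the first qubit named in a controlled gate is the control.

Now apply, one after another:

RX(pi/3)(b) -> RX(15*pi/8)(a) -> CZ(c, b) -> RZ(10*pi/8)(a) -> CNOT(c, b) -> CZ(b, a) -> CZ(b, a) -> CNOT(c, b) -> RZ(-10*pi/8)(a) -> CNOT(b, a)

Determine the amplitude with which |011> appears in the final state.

The final state's coefficient on |011> equals 0.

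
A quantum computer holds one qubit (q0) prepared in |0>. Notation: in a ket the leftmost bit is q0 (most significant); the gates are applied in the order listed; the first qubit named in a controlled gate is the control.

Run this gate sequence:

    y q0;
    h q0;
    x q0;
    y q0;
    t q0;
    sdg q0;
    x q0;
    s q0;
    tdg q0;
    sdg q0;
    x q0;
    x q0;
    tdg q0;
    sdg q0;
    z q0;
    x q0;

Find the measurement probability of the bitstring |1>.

A full measurement returns |1> with probability 1/2.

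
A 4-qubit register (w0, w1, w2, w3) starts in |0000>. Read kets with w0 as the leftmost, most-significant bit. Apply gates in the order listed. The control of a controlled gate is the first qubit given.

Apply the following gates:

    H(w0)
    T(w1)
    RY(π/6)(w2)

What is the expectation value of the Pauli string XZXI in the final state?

In the final state, XZXI has expectation 1/2.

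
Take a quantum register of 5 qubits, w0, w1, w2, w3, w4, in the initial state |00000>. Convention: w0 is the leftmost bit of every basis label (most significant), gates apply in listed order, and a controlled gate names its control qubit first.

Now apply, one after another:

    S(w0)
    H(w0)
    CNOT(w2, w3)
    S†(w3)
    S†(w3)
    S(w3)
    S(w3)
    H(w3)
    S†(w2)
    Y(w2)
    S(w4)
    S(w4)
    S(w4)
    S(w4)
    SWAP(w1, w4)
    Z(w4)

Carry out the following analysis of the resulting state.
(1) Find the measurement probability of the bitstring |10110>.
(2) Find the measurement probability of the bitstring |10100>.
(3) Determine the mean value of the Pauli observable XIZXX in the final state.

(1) A full measurement returns |10110> with probability 1/4. Key observation: the block from step 11 through step 14 cancels to the identity and can be dropped.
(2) The probability of measuring |10100> is 1/4.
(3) In the final state, XIZXX has expectation 0.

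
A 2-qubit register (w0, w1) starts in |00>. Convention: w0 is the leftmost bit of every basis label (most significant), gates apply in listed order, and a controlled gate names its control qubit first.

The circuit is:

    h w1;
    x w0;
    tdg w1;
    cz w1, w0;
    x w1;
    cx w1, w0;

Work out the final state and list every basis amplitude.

The final amplitudes are 0 on |00>, sqrt(2)/2 on |01>, sqrt(2)*exp(3*I*pi/4)/2 on |10>, 0 on |11>.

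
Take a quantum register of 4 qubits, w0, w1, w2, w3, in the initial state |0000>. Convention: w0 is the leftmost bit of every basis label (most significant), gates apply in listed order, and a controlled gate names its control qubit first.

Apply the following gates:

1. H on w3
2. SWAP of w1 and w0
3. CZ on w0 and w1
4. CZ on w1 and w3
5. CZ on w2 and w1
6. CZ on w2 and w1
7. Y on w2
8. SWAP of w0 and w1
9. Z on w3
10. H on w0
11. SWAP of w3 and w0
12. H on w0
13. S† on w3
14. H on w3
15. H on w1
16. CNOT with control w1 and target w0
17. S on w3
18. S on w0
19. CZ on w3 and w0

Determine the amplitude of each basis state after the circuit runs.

After the circuit, the state carries amplitude sqrt(2)*(1 + I)/4 on |0110>, sqrt(2)*(-1 - I)/4 on |0111>, sqrt(2)*(-1 + I)/4 on |1010>, sqrt(2)*(-1 + I)/4 on |1011>, and 0 on every other basis state. Key observation: gates 5-6 undo each other exactly, leaving only the rest of the circuit to track.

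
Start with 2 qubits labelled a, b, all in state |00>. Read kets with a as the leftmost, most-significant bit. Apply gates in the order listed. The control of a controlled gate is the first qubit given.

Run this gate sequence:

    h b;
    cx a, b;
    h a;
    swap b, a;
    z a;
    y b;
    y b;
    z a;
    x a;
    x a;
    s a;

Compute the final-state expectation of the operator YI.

The observable YI averages to 1.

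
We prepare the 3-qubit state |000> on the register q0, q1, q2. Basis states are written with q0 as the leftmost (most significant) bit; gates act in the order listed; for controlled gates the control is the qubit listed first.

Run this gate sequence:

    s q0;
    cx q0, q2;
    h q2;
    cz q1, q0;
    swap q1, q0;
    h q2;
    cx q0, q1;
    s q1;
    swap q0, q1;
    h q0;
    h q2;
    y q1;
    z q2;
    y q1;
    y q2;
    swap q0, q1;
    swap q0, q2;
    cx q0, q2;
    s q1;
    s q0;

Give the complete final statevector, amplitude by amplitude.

The resulting statevector has amplitude I/2 on |000>, 0 on |001>, -1/2 on |010>, 0 on |011>, 0 on |100>, -1/2 on |101>, 0 on |110>, -I/2 on |111>.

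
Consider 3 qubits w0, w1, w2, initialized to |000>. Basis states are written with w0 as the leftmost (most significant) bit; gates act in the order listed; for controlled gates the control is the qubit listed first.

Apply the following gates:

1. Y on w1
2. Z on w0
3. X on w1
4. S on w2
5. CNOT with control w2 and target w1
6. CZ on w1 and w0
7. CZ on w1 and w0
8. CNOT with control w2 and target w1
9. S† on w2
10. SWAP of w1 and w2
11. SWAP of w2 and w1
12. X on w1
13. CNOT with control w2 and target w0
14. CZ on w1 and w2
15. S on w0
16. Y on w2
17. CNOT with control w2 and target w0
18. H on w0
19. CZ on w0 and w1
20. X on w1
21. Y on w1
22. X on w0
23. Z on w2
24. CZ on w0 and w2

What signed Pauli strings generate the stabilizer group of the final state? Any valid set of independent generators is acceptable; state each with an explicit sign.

The stabilizer group can be generated by -XII, -IZI, -IIZ, among other valid generating sets. Key observation: the block from step 4 through step 9 cancels to the identity and can be dropped.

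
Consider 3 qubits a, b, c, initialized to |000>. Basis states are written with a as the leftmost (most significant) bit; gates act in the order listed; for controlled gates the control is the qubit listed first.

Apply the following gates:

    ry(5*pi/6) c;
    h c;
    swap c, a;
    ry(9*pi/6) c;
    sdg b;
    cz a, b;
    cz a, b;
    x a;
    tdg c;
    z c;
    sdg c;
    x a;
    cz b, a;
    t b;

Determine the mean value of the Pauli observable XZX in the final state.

The observable XZX averages to sqrt(6)/4. Key observation: gates 6-7 undo each other exactly, leaving only the rest of the circuit to track.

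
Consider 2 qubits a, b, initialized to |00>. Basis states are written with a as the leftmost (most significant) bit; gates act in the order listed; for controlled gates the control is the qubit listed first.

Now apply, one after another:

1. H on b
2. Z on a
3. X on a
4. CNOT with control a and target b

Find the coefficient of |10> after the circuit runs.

|10> carries amplitude sqrt(2)/2 in the final state.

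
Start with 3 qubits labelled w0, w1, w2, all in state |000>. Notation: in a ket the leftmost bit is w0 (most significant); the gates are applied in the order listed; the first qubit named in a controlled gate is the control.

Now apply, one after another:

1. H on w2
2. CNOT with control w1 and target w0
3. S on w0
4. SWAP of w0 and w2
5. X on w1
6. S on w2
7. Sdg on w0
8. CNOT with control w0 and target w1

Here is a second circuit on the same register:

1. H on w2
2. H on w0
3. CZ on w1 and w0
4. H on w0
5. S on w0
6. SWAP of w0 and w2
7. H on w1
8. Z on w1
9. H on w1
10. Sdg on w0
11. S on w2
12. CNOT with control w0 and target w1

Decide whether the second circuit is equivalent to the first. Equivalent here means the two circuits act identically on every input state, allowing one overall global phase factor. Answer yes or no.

Yes: on every input state the two circuits agree up to one overall phase factor.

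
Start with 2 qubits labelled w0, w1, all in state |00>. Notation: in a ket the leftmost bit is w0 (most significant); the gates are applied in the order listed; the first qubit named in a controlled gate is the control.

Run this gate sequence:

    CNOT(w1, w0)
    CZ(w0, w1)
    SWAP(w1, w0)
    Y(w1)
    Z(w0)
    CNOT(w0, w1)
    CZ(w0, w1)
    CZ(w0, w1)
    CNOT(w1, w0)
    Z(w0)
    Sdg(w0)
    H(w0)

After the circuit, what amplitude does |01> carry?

The amplitude on |01> is -sqrt(2)/2.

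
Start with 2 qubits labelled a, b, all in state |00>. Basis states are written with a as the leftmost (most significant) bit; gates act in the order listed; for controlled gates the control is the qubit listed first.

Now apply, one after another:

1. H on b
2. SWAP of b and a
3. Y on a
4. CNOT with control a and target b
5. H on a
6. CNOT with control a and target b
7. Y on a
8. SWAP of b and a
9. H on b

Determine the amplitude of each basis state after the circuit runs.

The resulting statevector has amplitude 0 on |00>, -sqrt(2)/2 on |01>, -sqrt(2)/2 on |10>, 0 on |11>.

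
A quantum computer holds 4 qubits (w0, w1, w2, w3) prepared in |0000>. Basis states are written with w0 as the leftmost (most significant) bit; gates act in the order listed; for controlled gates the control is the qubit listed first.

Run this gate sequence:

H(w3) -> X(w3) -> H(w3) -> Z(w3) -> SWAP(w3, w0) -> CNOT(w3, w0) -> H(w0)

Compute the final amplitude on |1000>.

|1000> carries amplitude sqrt(2)/2 in the final state.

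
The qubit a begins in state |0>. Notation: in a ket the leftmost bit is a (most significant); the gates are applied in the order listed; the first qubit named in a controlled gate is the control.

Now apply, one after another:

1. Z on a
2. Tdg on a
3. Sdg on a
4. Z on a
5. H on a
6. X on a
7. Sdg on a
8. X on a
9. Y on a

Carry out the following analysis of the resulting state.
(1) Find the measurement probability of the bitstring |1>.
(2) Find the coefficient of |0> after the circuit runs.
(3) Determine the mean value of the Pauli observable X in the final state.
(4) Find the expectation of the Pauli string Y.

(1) A full measurement returns |1> with probability 1/2.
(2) The final state's coefficient on |0> equals -sqrt(2)*I/2.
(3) The observable X averages to 0.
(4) In the final state, Y has expectation 1.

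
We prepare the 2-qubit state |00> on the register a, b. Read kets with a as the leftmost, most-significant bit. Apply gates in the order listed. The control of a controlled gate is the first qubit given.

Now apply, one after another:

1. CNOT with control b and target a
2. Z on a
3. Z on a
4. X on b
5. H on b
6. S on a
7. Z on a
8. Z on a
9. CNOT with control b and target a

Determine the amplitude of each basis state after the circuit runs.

After the circuit, the state carries amplitude sqrt(2)/2 on |00>, 0 on |01>, 0 on |10>, -sqrt(2)/2 on |11>.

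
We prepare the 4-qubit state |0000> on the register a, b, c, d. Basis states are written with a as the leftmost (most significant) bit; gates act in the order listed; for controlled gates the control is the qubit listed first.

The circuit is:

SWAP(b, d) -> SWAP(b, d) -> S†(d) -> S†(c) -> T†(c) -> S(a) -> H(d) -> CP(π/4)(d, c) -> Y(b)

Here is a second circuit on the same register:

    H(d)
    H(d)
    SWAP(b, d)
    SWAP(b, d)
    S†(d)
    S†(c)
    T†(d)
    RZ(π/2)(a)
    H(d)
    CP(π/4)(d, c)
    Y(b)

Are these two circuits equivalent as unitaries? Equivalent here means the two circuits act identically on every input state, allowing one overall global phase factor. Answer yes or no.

No: there is an input state on which the two circuits produce genuinely different outputs (not merely differing by a phase).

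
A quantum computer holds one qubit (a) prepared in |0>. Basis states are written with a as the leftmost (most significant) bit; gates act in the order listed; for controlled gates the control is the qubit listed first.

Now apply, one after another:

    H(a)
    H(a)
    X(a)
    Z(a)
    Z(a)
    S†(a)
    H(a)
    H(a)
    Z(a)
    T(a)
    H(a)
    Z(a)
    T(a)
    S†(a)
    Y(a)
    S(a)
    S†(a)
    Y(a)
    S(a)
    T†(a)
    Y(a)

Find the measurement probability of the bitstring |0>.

A full measurement returns |0> with probability 1/2. Key observation: the block from step 13 through step 20 cancels to the identity and can be dropped.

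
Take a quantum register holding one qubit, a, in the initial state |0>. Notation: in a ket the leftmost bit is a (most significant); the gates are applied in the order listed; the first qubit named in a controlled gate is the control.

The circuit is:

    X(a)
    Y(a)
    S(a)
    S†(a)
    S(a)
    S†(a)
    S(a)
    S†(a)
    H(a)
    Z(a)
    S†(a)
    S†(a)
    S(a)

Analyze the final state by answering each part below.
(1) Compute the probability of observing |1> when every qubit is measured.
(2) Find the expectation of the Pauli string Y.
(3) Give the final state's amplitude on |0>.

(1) A full measurement returns |1> with probability 1/2. Key observation: gates 3-8 undo each other exactly, leaving only the rest of the circuit to track.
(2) The observable Y averages to 1.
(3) The final state's coefficient on |0> equals -sqrt(2)*I/2.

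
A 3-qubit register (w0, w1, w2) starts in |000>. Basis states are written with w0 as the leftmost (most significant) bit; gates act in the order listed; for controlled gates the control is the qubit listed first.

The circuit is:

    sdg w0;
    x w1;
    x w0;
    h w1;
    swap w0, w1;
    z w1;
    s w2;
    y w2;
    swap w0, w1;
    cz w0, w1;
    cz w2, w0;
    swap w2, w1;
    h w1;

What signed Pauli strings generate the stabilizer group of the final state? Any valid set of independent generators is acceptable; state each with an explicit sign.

The final state is stabilized by the group generated by -IXI, +IIX, -ZII; other independent generating sets are equally valid.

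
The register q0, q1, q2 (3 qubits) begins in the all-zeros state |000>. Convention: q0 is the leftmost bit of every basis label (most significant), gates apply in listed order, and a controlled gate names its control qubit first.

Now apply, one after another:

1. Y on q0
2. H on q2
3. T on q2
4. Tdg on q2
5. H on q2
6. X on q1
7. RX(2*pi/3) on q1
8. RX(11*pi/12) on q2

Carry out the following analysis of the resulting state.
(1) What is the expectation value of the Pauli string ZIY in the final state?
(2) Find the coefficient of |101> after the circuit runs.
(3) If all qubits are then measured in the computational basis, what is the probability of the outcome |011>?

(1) The observable ZIY averages to -sqrt(2)/4 + sqrt(6)/4.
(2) |101> carries amplitude -3*I*sqrt(sqrt(2) + 2)/8 - I*sqrt(6 - 3*sqrt(2))/8 in the final state.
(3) The probability of measuring |011> is 0.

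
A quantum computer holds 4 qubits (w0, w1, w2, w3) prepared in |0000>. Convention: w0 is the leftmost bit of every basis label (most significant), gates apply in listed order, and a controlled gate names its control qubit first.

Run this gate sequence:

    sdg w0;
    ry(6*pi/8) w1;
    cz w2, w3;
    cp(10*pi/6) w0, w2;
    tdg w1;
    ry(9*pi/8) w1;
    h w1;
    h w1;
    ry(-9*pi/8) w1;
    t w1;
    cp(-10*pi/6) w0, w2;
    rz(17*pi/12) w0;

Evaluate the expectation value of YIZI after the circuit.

In the final state, YIZI has expectation 0. Key observation: steps 4-11 multiply out to the identity, so the circuit reduces to the remaining gates.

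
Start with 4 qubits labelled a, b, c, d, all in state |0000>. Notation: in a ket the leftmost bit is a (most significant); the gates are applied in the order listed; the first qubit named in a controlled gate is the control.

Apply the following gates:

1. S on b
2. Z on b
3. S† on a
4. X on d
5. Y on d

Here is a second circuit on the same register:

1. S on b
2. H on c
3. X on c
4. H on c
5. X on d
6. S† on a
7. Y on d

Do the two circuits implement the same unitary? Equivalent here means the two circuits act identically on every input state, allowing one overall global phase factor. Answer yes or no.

No, they are not equivalent — no single phase factor reconciles the two unitaries.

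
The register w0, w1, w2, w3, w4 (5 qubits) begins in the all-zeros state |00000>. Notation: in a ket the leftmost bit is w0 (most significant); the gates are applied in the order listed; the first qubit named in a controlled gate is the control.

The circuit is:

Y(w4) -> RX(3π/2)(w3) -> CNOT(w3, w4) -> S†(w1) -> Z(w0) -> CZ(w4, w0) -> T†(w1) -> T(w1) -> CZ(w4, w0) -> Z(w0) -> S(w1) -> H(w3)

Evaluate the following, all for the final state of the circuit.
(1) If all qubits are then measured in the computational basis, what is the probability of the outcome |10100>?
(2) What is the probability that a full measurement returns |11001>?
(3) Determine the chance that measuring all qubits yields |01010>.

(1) The probability of measuring |10100> is 0. Key observation: the block from step 4 through step 11 cancels to the identity and can be dropped.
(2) The probability of measuring |11001> is 0.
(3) A full measurement returns |01010> with probability 0.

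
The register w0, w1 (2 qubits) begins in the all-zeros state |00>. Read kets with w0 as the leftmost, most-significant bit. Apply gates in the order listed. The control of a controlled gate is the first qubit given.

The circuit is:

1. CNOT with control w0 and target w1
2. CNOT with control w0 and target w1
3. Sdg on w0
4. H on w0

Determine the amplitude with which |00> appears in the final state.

The amplitude on |00> is sqrt(2)/2.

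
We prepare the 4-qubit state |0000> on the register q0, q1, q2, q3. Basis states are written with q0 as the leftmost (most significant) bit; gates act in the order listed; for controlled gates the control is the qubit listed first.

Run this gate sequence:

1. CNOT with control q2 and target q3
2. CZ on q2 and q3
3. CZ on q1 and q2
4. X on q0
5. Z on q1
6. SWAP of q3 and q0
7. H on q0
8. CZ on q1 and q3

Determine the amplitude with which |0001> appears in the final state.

The amplitude on |0001> is sqrt(2)/2.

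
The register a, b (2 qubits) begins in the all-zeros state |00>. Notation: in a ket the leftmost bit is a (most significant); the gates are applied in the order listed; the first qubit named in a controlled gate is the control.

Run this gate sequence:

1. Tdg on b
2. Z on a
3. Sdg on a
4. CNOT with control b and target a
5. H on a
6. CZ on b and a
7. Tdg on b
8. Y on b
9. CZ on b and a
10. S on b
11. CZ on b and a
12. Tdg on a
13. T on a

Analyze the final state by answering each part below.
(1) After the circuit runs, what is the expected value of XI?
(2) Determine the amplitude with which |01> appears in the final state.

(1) In the final state, XI has expectation 1.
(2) The amplitude on |01> is -sqrt(2)/2.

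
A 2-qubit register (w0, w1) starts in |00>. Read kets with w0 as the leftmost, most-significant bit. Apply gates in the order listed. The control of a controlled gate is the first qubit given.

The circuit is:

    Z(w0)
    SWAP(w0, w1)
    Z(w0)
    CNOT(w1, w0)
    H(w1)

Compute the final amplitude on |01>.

|01> carries amplitude sqrt(2)/2 in the final state.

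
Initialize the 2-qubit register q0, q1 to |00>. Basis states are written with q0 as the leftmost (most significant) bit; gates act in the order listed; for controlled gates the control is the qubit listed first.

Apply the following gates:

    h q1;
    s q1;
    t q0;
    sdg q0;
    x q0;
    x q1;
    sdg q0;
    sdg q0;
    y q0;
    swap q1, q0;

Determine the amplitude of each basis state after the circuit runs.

The resulting statevector has amplitude -sqrt(2)/2 on |00>, 0 on |01>, sqrt(2)*I/2 on |10>, 0 on |11>.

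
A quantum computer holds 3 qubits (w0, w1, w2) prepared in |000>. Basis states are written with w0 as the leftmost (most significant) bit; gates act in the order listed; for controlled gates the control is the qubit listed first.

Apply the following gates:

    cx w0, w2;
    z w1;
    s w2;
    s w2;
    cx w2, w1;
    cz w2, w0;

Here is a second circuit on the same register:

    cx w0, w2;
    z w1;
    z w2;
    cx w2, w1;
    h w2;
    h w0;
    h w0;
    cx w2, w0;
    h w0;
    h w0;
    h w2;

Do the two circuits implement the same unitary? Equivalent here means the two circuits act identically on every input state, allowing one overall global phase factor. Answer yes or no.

No — the two circuits implement different unitaries, even allowing a global phase.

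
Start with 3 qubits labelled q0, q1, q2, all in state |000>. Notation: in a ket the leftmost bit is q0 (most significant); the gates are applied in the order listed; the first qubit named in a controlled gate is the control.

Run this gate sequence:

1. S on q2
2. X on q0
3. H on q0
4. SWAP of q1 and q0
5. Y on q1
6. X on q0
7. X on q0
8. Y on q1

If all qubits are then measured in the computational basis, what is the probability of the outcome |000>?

A full measurement returns |000> with probability 1/2. Key observation: steps 5-8 multiply out to the identity, so the circuit reduces to the remaining gates.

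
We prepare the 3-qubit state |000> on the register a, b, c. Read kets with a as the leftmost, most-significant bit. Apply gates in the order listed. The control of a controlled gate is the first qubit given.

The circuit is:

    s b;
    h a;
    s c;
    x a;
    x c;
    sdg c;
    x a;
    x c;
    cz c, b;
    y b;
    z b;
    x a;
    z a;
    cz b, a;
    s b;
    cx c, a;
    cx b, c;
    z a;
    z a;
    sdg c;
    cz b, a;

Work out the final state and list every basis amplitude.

The final amplitudes are -sqrt(2)/2 on |011>, sqrt(2)/2 on |111>, and 0 on every other basis state.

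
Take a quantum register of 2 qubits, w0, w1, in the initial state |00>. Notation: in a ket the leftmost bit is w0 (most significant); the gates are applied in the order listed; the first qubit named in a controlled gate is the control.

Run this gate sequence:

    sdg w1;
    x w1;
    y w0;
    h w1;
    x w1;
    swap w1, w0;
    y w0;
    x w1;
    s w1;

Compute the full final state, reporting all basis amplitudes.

The resulting statevector has amplitude sqrt(2)/2 on |00>, 0 on |01>, sqrt(2)/2 on |10>, 0 on |11>.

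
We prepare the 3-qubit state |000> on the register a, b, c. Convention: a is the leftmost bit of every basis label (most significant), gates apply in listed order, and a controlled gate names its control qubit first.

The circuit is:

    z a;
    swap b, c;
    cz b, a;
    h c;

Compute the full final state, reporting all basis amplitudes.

The resulting statevector has amplitude sqrt(2)/2 on |000>, sqrt(2)/2 on |001>, and 0 on every other basis state.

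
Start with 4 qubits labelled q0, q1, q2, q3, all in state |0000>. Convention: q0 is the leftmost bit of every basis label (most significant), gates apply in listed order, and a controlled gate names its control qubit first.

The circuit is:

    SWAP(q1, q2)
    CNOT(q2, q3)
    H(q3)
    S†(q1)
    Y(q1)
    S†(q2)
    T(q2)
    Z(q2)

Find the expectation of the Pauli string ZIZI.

The observable ZIZI averages to 1.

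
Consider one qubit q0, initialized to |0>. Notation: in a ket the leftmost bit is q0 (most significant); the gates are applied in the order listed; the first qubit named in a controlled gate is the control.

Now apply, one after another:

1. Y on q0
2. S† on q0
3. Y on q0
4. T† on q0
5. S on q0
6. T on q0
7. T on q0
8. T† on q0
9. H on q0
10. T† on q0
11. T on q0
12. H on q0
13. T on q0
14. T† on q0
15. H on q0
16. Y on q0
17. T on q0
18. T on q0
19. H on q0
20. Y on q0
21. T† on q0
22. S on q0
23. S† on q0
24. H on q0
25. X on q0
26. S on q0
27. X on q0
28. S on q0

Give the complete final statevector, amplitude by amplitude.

The resulting statevector has amplitude sqrt(2)*(-1 - I - exp(I*pi/4) - exp(3*I*pi/4))/4 on |0>, sqrt(2)*(-1 - I + exp(3*I*pi/4) + exp(I*pi/4))/4 on |1>. Key observation: steps 7-14 multiply out to the identity, so the circuit reduces to the remaining gates.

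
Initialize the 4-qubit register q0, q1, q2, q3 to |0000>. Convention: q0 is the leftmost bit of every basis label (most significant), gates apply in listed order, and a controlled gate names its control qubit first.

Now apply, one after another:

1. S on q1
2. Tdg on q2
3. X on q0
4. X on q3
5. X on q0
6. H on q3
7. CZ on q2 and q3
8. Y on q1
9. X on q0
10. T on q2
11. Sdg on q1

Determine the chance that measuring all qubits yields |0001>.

The probability of measuring |0001> is 0.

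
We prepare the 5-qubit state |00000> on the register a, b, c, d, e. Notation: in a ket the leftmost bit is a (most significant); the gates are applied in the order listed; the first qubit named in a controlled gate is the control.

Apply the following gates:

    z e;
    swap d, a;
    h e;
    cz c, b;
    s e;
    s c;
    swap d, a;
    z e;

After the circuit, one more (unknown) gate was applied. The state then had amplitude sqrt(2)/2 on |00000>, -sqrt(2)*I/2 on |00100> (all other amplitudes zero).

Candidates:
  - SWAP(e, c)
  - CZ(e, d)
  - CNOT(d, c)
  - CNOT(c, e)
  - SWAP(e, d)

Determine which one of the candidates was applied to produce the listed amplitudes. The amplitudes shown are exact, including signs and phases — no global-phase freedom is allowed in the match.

The applied gate was SWAP(e, c).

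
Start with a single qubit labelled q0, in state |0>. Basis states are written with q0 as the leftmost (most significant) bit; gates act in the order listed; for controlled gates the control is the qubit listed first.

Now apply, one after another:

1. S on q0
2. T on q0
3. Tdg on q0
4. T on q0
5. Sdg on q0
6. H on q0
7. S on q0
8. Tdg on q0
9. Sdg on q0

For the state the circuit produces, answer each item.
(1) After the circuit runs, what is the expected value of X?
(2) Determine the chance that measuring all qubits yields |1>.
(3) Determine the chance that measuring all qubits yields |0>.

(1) The expectation value of X is sqrt(2)/2.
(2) The probability of measuring |1> is 1/2.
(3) The probability of measuring |0> is 1/2.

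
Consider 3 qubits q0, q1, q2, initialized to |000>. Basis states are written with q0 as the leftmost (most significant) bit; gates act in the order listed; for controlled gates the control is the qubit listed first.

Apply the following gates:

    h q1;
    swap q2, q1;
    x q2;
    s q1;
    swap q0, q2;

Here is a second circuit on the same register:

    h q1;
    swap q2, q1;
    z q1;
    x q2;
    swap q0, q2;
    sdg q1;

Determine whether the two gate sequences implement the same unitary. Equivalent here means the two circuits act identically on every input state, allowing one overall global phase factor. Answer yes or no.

Yes: on every input state the two circuits agree up to one overall phase factor.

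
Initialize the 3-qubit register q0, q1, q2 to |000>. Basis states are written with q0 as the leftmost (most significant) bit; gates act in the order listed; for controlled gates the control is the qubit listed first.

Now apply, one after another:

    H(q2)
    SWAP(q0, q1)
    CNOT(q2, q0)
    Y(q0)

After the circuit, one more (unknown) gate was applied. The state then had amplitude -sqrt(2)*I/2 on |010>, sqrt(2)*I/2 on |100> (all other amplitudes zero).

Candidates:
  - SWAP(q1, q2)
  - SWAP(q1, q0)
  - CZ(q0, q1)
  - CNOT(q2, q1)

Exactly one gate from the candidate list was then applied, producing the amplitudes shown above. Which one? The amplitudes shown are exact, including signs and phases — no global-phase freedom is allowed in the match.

It was SWAP(q1, q2) that produced the state shown.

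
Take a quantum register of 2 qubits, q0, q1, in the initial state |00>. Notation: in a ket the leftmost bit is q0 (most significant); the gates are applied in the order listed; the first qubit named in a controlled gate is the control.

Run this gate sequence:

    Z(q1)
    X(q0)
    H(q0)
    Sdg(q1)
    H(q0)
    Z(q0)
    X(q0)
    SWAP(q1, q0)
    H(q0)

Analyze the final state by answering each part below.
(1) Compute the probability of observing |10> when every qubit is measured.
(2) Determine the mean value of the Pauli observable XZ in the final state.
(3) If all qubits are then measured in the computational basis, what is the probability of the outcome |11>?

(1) The probability of measuring |10> is 1/2.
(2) In the final state, XZ has expectation 1.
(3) Outcome |11> occurs with probability 0.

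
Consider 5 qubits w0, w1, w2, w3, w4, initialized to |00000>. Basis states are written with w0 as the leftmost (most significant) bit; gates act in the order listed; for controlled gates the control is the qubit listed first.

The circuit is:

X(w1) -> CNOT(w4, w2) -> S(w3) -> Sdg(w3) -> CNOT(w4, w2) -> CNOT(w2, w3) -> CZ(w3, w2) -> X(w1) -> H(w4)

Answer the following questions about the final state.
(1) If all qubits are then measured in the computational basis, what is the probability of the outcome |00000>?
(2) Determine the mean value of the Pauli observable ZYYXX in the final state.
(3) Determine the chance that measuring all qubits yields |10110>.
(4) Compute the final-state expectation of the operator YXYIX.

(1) A full measurement returns |00000> with probability 1/2. Key observation: gates 2-5 undo each other exactly, leaving only the rest of the circuit to track.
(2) The expectation value of ZYYXX is 0.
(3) A full measurement returns |10110> with probability 0.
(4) In the final state, YXYIX has expectation 0.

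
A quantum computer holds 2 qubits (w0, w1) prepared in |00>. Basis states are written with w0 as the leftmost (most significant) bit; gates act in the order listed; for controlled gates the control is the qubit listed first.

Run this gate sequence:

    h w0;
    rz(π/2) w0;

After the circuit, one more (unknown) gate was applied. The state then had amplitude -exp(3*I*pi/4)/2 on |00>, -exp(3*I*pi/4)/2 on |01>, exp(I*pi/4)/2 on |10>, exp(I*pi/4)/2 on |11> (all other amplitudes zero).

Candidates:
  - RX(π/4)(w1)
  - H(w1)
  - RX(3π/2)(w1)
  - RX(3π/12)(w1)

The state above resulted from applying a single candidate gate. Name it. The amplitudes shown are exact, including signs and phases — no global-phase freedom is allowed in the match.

It was H(w1) that produced the state shown.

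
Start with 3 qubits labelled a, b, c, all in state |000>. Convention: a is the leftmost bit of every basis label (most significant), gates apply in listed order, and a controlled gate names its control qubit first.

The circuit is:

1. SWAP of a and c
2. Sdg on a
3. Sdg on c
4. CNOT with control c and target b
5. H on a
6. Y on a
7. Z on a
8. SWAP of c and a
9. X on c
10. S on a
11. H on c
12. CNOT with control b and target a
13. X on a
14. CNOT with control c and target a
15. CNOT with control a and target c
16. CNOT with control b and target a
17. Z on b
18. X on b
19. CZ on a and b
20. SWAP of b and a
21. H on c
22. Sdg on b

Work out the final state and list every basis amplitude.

The final amplitudes are sqrt(2)/2 on |110>, -sqrt(2)/2 on |111>, and 0 on every other basis state.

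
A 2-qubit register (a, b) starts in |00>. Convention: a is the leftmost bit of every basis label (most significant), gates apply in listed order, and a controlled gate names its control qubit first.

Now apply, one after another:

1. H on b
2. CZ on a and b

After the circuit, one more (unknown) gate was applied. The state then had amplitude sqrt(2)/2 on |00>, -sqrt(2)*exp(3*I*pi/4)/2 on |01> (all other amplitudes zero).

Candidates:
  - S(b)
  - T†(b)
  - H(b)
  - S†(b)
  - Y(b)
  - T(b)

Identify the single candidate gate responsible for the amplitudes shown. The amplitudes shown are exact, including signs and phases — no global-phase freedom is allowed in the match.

The applied gate was T†(b).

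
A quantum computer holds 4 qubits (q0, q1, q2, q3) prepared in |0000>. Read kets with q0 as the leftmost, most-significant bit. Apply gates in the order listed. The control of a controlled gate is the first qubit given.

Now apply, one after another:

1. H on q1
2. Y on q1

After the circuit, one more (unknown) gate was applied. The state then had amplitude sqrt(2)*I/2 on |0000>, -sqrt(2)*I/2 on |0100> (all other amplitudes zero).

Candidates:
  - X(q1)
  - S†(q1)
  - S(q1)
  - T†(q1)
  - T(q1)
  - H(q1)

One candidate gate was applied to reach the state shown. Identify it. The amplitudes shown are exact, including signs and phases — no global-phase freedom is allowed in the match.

It was X(q1) that produced the state shown.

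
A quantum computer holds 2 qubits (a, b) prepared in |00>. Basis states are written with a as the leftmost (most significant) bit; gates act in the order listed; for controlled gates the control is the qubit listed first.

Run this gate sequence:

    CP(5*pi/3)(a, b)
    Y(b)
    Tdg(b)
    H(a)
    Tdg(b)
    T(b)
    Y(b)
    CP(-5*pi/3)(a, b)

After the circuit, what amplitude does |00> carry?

|00> carries amplitude -sqrt(2)*exp(3*I*pi/4)/2 in the final state.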